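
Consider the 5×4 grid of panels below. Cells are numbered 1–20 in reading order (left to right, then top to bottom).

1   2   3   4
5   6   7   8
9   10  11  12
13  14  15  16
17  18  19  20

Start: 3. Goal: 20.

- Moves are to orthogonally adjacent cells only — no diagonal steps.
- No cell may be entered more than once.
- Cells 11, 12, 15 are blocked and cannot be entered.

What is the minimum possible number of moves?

The Manhattan distance from 3 to 20 is |1−5| + |3−4| = 5, so at least 5 moves are needed.
That bound ignores the blocked cells. Measuring each leg by the fewest moves that actually steer around them (3→20: 7) raises the lower bound to 7.
A route of 7 moves exists: 3 → 7 → 6 → 10 → 14 → 18 → 19 → 20.
Since 7 matches that lower bound, it is optimal.

7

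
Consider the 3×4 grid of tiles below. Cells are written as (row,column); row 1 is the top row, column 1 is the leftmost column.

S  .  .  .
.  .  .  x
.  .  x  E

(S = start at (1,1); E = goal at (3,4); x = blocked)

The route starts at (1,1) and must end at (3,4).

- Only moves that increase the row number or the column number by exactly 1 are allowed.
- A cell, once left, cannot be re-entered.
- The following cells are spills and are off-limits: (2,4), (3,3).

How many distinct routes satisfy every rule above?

A right/down-only route from (1,1) to (3,4) makes exactly 2 down-moves and 3 right-moves in some order.
With no other constraints that would be C(5,2) = 10 routes.
Subtract routes through each blocked cell (inclusion–exclusion for overlaps): − through (2,4): 4 − through (3,3): 6 → 0.
No route satisfies every constraint, so the count is 0.

0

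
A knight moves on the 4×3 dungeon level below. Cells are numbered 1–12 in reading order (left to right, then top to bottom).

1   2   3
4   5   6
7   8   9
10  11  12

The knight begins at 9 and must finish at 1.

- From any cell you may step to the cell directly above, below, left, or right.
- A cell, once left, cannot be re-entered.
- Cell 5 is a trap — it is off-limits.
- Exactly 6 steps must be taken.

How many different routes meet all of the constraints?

3

Need simple routes of exactly 6 moves from 9 to 1 (Manhattan distance 4, so 1 moves are spent on a detour and 1 undoing it).
Enumerating: 9 12 11 8 7 4 1 | 9 12 11 10 7 4 1 | 9 8 11 10 7 4 1.
That gives 3 routes.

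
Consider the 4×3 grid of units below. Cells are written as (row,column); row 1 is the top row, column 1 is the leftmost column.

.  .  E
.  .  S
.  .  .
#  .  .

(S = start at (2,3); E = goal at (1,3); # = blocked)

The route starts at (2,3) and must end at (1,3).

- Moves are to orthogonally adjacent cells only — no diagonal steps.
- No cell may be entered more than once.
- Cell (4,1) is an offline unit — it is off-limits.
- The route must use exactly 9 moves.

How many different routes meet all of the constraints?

3

Need simple routes of exactly 9 moves from (2,3) to (1,3) (Manhattan distance 1, so 4 moves are spent on a detour and 4 undoing it).
Enumerating: (2,3) (3,3) (4,3) (4,2) (3,2) (2,2) (2,1) (1,1) (1,2) (1,3) | (2,3) (3,3) (4,3) (4,2) (3,2) (3,1) (2,1) (1,1) (1,2) (1,3) | (2,3) (3,3) (4,3) (4,2) (3,2) (3,1) (2,1) (2,2) (1,2) (1,3).
That gives 3 routes.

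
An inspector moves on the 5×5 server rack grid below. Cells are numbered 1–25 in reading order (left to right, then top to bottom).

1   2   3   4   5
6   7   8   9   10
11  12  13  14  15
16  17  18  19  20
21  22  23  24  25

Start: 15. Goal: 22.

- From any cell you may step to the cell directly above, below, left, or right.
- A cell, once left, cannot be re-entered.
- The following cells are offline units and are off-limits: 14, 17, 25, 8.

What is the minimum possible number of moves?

The Manhattan distance from 15 to 22 is |3−5| + |5−2| = 5, so at least 5 moves are needed.
A route of 5 moves achieves this: 15 → 20 → 19 → 24 → 23 → 22.
Since 5 matches the lower bound, it is optimal.

5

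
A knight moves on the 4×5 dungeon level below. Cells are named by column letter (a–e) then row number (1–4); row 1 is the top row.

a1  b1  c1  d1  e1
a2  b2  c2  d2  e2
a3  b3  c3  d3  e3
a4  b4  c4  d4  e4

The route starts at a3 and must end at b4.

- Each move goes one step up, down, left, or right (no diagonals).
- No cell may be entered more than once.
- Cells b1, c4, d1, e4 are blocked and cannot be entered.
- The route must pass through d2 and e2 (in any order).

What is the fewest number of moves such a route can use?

Any route passes through d2 and e2 in some order between a3 and b4. Summing Manhattan distances along each leg and taking the cheapest ordering (a3 → d2 → e2 → b4) gives a lower bound of 4 + 1 + 5 = 10 moves.
A route of 10 moves achieves this: a3 → a2 → b2 → c2 → d2 → e2 → e3 → d3 → c3 → b3 → b4.
Since 10 matches the lower bound, it is optimal.

10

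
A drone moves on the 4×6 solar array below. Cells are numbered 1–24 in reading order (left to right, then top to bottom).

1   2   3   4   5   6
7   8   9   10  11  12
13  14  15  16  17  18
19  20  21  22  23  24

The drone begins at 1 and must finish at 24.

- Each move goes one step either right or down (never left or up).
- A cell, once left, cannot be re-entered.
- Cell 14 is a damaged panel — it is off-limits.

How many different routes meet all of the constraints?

A right/down-only route from 1 to 24 makes exactly 3 down-moves and 5 right-moves in some order.
With no other constraints that would be C(8,3) = 56 routes.
Subtract routes through each blocked cell (inclusion–exclusion for overlaps): − through 14: 15 → 41.
That gives 41 routes.

41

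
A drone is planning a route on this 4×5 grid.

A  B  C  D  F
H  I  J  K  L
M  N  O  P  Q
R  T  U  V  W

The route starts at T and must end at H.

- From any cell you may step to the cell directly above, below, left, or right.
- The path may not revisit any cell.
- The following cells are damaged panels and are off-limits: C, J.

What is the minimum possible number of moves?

The Manhattan distance from T to H is |4−2| + |2−1| = 3, so at least 3 moves are needed.
A route of 3 moves achieves this: T → N → I → H.
Since 3 matches the lower bound, it is optimal.

3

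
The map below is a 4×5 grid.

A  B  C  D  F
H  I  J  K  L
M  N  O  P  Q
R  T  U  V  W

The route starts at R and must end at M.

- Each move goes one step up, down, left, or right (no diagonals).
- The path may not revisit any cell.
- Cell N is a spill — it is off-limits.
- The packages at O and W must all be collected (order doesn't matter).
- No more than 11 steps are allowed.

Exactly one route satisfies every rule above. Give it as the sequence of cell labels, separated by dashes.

The 11-move cap with required stops at O, W leaves no slack for detours.
Route from R: 4× right (reaching W), up to Q, 2× left (reaching O), up to J, 2× left (reaching H), down to M — 11 moves in all.
Check: all required cells visited; 11 ≤ 11 moves.

R - T - U - V - W - Q - P - O - J - I - H - M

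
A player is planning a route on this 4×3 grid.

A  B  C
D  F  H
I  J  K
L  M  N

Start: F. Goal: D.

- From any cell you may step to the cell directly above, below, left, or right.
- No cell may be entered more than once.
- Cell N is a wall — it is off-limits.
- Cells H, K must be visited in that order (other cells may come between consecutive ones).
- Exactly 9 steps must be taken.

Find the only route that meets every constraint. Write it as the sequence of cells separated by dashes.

The waypoints must appear in the order H, K, with no cell reused.
Route from F: up to B, right to C, 2× down (reaching K), left to J, down to M, left to L, 2× up (reaching D) — 9 moves in all.
Check: order respected (H at step 3, K at step 4); 9 moves as required.

F - B - C - H - K - J - M - L - I - D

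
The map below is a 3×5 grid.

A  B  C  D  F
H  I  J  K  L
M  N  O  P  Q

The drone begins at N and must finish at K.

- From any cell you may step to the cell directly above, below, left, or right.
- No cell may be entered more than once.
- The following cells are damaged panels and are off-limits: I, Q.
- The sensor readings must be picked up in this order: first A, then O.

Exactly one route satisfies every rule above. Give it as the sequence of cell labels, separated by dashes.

The waypoints must appear in the order A, O, with no cell reused.
Route from N: left to M, 2× up (reaching A), 2× right (reaching C), 2× down (reaching O), right to P, up to K — 9 moves in all.
Check: order respected (A at step 3, O at step 7).

N - M - H - A - B - C - J - O - P - K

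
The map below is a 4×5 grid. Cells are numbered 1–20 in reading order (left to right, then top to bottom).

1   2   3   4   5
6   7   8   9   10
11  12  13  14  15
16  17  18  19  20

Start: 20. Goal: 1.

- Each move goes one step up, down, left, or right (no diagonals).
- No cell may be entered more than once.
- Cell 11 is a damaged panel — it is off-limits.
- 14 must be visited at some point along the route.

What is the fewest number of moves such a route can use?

Any route passes through 14 somewhere between 20 and 1. Summing Manhattan distances along the two legs (20 → 14 → 1) gives a lower bound of 2 + 5 = 7 moves.
A route of 7 moves achieves this: 20 → 15 → 14 → 9 → 4 → 3 → 2 → 1.
Since 7 matches the lower bound, it is optimal.

7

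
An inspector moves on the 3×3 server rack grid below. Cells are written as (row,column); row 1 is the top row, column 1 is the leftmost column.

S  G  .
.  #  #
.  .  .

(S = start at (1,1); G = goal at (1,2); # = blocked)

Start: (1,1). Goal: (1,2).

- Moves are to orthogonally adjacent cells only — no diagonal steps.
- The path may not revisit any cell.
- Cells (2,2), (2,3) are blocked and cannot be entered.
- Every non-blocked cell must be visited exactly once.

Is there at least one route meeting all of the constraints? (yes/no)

Cell (1,3) has only one open neighbour but is neither the start nor the goal, so a Hamiltonian route would have to both enter and leave it through the same neighbour — impossible without revisiting.

no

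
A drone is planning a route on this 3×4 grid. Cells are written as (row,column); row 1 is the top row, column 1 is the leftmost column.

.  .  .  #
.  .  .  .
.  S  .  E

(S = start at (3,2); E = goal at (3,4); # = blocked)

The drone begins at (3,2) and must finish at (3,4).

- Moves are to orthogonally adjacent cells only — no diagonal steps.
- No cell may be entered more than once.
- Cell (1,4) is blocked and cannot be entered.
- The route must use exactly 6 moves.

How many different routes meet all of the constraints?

4

Need simple routes of exactly 6 moves from (3,2) to (3,4) (Manhattan distance 2, so 2 moves are spent on a detour and 2 undoing it).
Enumerating: (3,2) (2,2) (1,2) (1,3) (2,3) (3,3) (3,4) | (3,2) (2,2) (1,2) (1,3) (2,3) (2,4) (3,4) | (3,2) (3,1) (2,1) (2,2) (2,3) (3,3) (3,4) | (3,2) (3,1) (2,1) (2,2) (2,3) (2,4) (3,4).
That gives 4 routes.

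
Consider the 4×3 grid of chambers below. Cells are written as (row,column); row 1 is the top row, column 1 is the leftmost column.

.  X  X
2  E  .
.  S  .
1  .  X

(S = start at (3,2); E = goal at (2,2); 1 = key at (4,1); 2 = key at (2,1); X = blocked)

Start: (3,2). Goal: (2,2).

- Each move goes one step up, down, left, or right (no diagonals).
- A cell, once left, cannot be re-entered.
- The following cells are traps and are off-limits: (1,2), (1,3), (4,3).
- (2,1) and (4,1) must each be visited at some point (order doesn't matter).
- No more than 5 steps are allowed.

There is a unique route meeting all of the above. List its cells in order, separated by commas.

(3,2), (4,2), (4,1), (3,1), (2,1), (2,2)

The 5-move cap with required stops at (2,1), (4,1) leaves no slack for detours.
Route from (3,2): down 1 to (4,2), left 1 to (4,1), up 2 to (2,1), right 1 to (2,2) — 5 moves in all.
Check: all required cells visited; 5 ≤ 5 moves.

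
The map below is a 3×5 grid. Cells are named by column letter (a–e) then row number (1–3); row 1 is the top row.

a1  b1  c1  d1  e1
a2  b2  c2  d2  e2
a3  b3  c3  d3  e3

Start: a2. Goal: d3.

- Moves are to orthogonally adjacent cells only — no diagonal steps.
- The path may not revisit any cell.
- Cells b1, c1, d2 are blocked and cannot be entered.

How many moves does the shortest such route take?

4

The Manhattan distance from a2 to d3 is |2−3| + |1−4| = 4, so at least 4 moves are needed.
A route of 4 moves achieves this: a2 → a3 → b3 → c3 → d3.
Since 4 matches the lower bound, it is optimal.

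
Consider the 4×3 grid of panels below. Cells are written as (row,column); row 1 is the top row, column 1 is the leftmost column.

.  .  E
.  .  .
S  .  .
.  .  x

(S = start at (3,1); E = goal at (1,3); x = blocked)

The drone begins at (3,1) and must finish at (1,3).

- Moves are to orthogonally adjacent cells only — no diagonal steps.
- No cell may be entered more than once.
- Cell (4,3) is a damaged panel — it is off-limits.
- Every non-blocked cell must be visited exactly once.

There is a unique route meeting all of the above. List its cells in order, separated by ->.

Need to visit all 11 open cells exactly once, starting at (3,1) and ending at (1,3).
Cell (4,2) has only two open neighbours ((3,2) and (4,1)), so the path must pass straight through it: one of those is the cell it's entered from and the other is where it exits.
Route from (3,1): down 1 to (4,1), right 1 to (4,2), up 1 to (3,2), right 1 to (3,3), up 1 to (2,3), left 2 to (2,1), up 1 to (1,1), right 2 to (1,3) — 10 moves in all.
Check: all 11 open cells covered.

(3,1) -> (4,1) -> (4,2) -> (3,2) -> (3,3) -> (2,3) -> (2,2) -> (2,1) -> (1,1) -> (1,2) -> (1,3)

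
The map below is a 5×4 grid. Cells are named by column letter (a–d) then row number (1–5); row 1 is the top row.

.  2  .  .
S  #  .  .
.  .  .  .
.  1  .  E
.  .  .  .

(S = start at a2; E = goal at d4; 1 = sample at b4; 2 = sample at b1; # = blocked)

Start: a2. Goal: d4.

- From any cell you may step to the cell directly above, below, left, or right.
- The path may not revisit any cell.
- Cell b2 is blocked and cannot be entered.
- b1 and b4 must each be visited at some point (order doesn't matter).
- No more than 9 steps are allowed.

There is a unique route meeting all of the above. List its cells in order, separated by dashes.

Any route must reach b1 and b4 and still end at d4 within 9 moves, so the order of the required stops is forced.
Route from a2: up 1 to a1, right 2 to c1, down 2 to c3, left 1 to b3, down 1 to b4, right 2 to d4 — 9 moves in all.
Check: all required cells visited; 9 ≤ 9 moves.

a2 - a1 - b1 - c1 - c2 - c3 - b3 - b4 - c4 - d4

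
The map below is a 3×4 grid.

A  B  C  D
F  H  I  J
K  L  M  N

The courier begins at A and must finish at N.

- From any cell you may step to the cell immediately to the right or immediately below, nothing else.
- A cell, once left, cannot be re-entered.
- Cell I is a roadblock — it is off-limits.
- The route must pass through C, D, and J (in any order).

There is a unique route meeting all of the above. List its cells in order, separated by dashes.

Moves only go right or down, so the column and row indices never decrease.
Route from A: right 3 to D, down 2 to N — 5 moves in all.
Check: all required cells visited.

A - B - C - D - J - N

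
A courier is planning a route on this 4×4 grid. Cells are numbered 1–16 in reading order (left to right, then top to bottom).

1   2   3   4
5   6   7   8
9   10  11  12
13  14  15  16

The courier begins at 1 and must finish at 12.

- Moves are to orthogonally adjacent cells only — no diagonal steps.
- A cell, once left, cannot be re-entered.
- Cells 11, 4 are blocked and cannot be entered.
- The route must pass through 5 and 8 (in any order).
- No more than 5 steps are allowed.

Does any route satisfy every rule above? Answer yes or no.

yes

One route that works: 1 → 5 → 6 → 7 → 8 → 12.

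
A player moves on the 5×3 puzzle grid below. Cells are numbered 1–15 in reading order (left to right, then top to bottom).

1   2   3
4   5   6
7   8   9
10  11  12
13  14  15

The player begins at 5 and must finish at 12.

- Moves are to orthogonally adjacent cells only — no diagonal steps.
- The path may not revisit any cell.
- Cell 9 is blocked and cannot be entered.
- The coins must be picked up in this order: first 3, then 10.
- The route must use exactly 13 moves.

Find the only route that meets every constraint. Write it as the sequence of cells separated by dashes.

5 - 6 - 3 - 2 - 1 - 4 - 7 - 8 - 11 - 10 - 13 - 14 - 15 - 12

The waypoints must appear in the order 3, 10, with no cell reused.
Route from 5: right to 6, up to 3, 2× left (reaching 1), 2× down (reaching 7), right to 8, down to 11, left to 10, down to 13, 2× right (reaching 15), up to 12 — 13 moves in all.
Check: order respected (3 at step 2, 10 at step 9); 13 moves as required.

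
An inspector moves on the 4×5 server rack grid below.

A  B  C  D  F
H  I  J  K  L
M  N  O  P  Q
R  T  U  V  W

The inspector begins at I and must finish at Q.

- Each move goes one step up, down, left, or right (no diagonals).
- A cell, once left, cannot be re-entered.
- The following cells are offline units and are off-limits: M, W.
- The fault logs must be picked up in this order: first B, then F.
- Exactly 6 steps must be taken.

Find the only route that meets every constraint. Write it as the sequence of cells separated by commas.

I, B, C, D, F, L, Q

The waypoints must appear in the order B, F, with no cell reused.
Route from I: up 1 to B, right 3 to F, down 2 to Q — 6 moves in all.
Check: order respected (B at step 1, F at step 4); 6 moves as required.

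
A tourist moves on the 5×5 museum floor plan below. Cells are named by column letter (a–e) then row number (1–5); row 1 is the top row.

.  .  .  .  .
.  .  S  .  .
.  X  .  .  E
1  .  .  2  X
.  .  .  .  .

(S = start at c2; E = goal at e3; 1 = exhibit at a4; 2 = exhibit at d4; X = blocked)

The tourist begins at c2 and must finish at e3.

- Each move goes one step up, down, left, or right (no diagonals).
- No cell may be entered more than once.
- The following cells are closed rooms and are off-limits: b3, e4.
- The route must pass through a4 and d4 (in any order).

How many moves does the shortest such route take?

Any route passes through a4 and d4 in some order between c2 and e3. Summing Manhattan distances along each leg and taking the cheapest ordering (c2 → a4 → d4 → e3) gives a lower bound of 4 + 3 + 2 = 9 moves.
A route of 9 moves achieves this: c2 → b2 → a2 → a3 → a4 → b4 → c4 → d4 → d3 → e3.
Since 9 matches the lower bound, it is optimal.

9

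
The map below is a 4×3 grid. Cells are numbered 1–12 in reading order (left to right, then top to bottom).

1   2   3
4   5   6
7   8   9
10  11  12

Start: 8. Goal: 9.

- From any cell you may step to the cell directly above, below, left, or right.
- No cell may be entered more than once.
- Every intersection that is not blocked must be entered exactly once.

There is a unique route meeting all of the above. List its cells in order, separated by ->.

Need to visit all 12 open cells exactly once, starting at 8 and ending at 9.
Cell 1 has only two open neighbours (4 and 2), so the path must pass straight through it: one of those is the cell it's entered from and the other is where it exits.
Route from 8: up 1 to 5, right 1 to 6, up 1 to 3, left 2 to 1, down 3 to 10, right 2 to 12, up 1 to 9 — 11 moves in all.
Check: all 12 open cells covered.

8 -> 5 -> 6 -> 3 -> 2 -> 1 -> 4 -> 7 -> 10 -> 11 -> 12 -> 9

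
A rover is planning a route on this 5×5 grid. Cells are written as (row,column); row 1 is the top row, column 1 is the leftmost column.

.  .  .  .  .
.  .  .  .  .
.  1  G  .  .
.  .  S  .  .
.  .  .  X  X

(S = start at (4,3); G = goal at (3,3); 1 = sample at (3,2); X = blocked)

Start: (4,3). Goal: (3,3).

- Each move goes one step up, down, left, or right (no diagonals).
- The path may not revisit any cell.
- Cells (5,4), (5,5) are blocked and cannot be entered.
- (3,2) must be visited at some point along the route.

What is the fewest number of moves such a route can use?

Any route passes through (3,2) somewhere between (4,3) and (3,3). Summing Manhattan distances along the two legs ((4,3) → (3,2) → (3,3)) gives a lower bound of 2 + 1 = 3 moves.
A route of 3 moves achieves this: (4,3) → (4,2) → (3,2) → (3,3).
Since 3 matches the lower bound, it is optimal.

3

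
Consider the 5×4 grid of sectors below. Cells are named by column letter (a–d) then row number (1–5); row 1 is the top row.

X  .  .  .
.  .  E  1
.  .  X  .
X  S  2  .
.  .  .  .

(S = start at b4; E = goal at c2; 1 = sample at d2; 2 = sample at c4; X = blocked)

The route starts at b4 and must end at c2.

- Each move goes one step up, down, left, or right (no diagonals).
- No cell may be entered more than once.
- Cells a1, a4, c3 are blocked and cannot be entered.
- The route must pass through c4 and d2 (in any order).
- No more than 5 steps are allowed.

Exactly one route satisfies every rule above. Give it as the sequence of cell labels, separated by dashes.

b4 - c4 - d4 - d3 - d2 - c2

Any route must reach c4 and d2 and still end at c2 within 5 moves, so the order of the required stops is forced.
Route from b4: 2× right (reaching d4), 2× up (reaching d2), left to c2 — 5 moves in all.
Check: all required cells visited; 5 ≤ 5 moves.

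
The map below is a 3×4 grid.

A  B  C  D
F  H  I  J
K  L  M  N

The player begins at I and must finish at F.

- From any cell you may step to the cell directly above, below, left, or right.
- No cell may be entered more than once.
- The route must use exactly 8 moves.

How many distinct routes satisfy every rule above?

Need simple routes of exactly 8 moves from I to F (Manhattan distance 2, so 3 moves are spent on a detour and 3 undoing it).
Enumerating: I C D J N M L H F | I C D J N M L K F | I M N J D C B H F | I M N J D C B A F | I J D C B H L K F | I J N M L H B A F.
That gives 6 routes.

6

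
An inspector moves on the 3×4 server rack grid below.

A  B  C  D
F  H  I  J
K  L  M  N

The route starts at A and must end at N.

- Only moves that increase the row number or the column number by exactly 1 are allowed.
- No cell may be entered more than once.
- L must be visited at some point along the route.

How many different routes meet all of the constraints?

3

A right/down-only route from A to N makes exactly 2 down-moves and 3 right-moves in some order.
With no other constraints that would be C(5,2) = 10 routes.
Split at L and multiply the segment counts: A→L: 3; L→N: 1; product = 3.
That gives 3 routes.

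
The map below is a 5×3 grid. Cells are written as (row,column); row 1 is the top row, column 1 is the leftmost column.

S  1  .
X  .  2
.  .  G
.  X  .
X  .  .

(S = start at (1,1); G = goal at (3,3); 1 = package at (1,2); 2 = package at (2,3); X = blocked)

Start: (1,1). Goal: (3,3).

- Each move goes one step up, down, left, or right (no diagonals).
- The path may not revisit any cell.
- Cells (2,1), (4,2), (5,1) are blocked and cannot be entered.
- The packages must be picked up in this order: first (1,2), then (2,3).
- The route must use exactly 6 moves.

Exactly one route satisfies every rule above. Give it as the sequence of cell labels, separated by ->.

(1,1) -> (1,2) -> (1,3) -> (2,3) -> (2,2) -> (3,2) -> (3,3)

The waypoints must appear in the order (1,2), (2,3), with no cell reused.
Route from (1,1): right 2 to (1,3), down 1 to (2,3), left 1 to (2,2), down 1 to (3,2), right 1 to (3,3) — 6 moves in all.
Check: order respected (1 at step 1, 2 at step 3); 6 moves as required.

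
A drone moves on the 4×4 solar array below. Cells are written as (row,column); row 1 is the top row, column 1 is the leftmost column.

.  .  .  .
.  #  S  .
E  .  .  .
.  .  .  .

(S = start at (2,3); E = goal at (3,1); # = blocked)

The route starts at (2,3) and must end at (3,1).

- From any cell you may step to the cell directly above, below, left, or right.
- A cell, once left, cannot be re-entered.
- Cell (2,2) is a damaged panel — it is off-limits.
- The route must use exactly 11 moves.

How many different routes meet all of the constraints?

Need simple routes of exactly 11 moves from (2,3) to (3,1) (Manhattan distance 3, so 4 moves are spent on a detour and 4 undoing it).
Enumerating: (2,3) (1,3) (1,4) (2,4) (3,4) (4,4) (4,3) (3,3) (3,2) (4,2) (4,1) (3,1) | (2,3) (3,3) (4,3) (4,4) (3,4) (2,4) (1,4) (1,3) (1,2) (1,1) (2,1) (3,1).
That gives 2 routes.

2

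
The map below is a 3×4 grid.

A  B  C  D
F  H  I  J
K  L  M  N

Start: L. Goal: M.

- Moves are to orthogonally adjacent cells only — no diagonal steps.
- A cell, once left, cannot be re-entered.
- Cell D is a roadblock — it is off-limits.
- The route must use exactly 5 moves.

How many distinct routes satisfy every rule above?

3

Need simple routes of exactly 5 moves from L to M (Manhattan distance 1, so 2 moves are spent on a detour and 2 undoing it).
Enumerating: L H B C I M | L H I J N M | L K F H I M.
That gives 3 routes.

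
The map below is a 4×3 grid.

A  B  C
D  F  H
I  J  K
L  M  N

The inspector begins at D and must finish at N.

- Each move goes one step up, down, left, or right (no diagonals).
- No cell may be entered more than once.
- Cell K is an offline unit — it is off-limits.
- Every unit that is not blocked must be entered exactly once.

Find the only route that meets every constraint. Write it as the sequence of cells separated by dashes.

D - A - B - C - H - F - J - I - L - M - N

Need to visit all 11 open cells exactly once, starting at D and ending at N.
Cell C has only two open neighbours (H and B), so the path must pass straight through it: one of those is the cell it's entered from and the other is where it exits.
Route from D: up 1 to A, right 2 to C, down 1 to H, left 1 to F, down 1 to J, left 1 to I, down 1 to L, right 2 to N — 10 moves in all.
Check: all 11 open cells covered.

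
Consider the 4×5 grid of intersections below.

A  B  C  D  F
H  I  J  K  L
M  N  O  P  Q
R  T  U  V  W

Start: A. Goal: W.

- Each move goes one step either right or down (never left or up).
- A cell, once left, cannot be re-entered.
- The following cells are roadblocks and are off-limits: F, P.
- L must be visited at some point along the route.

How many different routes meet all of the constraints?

4

A right/down-only route from A to W makes exactly 3 down-moves and 4 right-moves in some order.
With no other constraints that would be C(7,3) = 35 routes.
Split at L and multiply the segment counts (each segment already excludes blocked cells): A→L: 4; L→W: 1; product = 4.
That gives 4 routes.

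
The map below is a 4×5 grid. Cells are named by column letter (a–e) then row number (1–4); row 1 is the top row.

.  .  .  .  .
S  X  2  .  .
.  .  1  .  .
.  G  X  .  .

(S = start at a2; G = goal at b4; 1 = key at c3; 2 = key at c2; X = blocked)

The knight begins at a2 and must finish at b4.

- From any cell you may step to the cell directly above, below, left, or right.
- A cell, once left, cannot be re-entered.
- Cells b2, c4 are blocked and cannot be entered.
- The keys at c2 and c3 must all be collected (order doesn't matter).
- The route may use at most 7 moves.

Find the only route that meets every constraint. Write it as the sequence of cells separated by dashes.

a2 - a1 - b1 - c1 - c2 - c3 - b3 - b4

The budget equals the shortest possible length, so every move has to be on a shortest route through the required cells.
Route from a2: up to a1, 2× right (reaching c1), 2× down (reaching c3), left to b3, down to b4 — 7 moves in all.
Check: all required cells visited; 7 ≤ 7 moves.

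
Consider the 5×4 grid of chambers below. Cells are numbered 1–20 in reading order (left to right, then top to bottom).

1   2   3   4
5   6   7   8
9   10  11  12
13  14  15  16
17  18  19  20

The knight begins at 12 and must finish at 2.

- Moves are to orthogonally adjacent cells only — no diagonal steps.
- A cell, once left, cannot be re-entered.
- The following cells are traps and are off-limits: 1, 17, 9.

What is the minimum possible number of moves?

4

The Manhattan distance from 12 to 2 is |3−1| + |4−2| = 4, so at least 4 moves are needed.
A route of 4 moves achieves this: 12 → 8 → 4 → 3 → 2.
Since 4 matches the lower bound, it is optimal.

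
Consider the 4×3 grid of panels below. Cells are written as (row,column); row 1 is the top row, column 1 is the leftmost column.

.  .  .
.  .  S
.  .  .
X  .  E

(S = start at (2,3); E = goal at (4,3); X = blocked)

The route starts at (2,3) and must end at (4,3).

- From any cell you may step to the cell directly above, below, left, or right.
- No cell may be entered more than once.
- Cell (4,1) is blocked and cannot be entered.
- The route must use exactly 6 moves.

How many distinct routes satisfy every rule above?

4

Need simple routes of exactly 6 moves from (2,3) to (4,3) (Manhattan distance 2, so 2 moves are spent on a detour and 2 undoing it).
Enumerating: (2,3) (1,3) (1,2) (2,2) (3,2) (4,2) (4,3) | (2,3) (1,3) (1,2) (2,2) (3,2) (3,3) (4,3) | (2,3) (2,2) (2,1) (3,1) (3,2) (4,2) (4,3) | (2,3) (2,2) (2,1) (3,1) (3,2) (3,3) (4,3).
That gives 4 routes.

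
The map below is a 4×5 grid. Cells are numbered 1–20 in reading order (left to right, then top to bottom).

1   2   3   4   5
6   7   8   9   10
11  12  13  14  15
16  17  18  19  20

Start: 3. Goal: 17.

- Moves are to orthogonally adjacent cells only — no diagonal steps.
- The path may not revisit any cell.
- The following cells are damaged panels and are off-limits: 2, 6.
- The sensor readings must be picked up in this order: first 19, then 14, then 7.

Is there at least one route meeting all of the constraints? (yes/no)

One route that works: 3 → 4 → 9 → 10 → 15 → 20 → 19 → 14 → 13 → 8 → 7 → 12 → 17.

yes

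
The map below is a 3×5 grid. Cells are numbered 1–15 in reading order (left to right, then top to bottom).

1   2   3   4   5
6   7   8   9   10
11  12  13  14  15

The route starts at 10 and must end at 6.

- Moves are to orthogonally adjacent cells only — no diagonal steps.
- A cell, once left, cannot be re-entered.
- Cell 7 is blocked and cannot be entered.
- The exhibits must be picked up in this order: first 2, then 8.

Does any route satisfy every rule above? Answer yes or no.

no

Ignoring the required order, 7 revisit-free routes from 10 to 6 pass through all of 2 and 8; the waypoint orders that occur are 8 → 2 (7) — never 2 → 8.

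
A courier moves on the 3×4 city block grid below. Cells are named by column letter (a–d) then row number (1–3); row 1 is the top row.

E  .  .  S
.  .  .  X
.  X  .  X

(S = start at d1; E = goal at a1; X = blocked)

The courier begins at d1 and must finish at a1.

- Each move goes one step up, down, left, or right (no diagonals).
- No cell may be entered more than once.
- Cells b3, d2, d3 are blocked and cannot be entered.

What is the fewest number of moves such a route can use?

3

The Manhattan distance from d1 to a1 is |1−1| + |4−1| = 3, so at least 3 moves are needed.
A route of 3 moves achieves this: d1 → c1 → b1 → a1.
Since 3 matches the lower bound, it is optimal.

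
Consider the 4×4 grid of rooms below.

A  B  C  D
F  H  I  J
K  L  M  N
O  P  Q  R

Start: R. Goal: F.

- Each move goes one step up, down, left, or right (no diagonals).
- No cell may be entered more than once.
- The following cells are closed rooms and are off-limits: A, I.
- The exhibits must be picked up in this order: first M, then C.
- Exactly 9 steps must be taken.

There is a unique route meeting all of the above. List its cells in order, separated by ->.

R -> Q -> M -> N -> J -> D -> C -> B -> H -> F

The waypoints must appear in the order M, C, with no cell reused.
Route from R: left 1 to Q, up 1 to M, right 1 to N, up 2 to D, left 2 to B, down 1 to H, left 1 to F — 9 moves in all.
Check: order respected (M at step 2, C at step 6); 9 moves as required.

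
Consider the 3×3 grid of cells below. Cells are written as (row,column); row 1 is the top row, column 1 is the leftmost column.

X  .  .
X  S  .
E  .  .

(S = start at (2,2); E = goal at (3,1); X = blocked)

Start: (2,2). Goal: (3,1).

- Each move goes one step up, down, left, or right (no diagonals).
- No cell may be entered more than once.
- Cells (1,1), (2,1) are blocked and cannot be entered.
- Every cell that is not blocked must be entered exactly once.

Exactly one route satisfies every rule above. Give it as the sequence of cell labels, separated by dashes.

(2,2) - (1,2) - (1,3) - (2,3) - (3,3) - (3,2) - (3,1)

Need to visit all 7 open cells exactly once, starting at (2,2) and ending at (3,1).
Route from (2,2): up 1 to (1,2), right 1 to (1,3), down 2 to (3,3), left 2 to (3,1) — 6 moves in all.
Check: all 7 open cells covered.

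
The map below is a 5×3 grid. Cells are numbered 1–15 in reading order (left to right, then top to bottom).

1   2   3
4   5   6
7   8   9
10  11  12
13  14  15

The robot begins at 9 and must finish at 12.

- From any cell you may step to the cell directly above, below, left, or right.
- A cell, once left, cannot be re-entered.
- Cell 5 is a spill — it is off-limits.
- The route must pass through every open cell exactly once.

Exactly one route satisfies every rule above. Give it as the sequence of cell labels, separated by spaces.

9 6 3 2 1 4 7 8 11 10 13 14 15 12

Need to visit all 14 open cells exactly once, starting at 9 and ending at 12.
Route from 9: up 2 to 3, left 2 to 1, down 2 to 7, right 1 to 8, down 1 to 11, left 1 to 10, down 1 to 13, right 2 to 15, up 1 to 12 — 13 moves in all.
Check: all 14 open cells covered.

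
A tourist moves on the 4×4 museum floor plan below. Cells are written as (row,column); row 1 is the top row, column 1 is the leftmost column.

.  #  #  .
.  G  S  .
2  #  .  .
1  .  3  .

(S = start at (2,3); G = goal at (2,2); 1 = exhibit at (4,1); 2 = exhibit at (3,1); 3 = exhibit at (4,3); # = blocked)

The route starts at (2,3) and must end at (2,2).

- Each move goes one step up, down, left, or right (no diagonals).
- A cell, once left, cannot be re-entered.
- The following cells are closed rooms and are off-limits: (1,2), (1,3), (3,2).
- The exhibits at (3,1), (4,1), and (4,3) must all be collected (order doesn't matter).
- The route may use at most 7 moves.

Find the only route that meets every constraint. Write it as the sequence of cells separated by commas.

(2,3), (3,3), (4,3), (4,2), (4,1), (3,1), (2,1), (2,2)

The budget equals the shortest possible length, so every move has to be on a shortest route through the required cells.
Route from (2,3): down 2 to (4,3), left 2 to (4,1), up 2 to (2,1), right 1 to (2,2) — 7 moves in all.
Check: all required cells visited; 7 ≤ 7 moves.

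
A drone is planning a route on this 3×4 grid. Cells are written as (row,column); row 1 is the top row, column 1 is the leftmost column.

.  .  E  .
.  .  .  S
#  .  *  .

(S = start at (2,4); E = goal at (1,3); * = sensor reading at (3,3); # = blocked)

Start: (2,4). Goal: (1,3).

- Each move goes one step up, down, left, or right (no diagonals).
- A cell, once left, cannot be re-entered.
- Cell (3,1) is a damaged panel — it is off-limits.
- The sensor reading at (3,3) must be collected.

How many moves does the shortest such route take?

4

Any route passes through (3,3) somewhere between (2,4) and (1,3). Summing Manhattan distances along the two legs ((2,4) → (3,3) → (1,3)) gives a lower bound of 2 + 2 = 4 moves.
A route of 4 moves achieves this: (2,4) → (3,4) → (3,3) → (2,3) → (1,3).
Since 4 matches the lower bound, it is optimal.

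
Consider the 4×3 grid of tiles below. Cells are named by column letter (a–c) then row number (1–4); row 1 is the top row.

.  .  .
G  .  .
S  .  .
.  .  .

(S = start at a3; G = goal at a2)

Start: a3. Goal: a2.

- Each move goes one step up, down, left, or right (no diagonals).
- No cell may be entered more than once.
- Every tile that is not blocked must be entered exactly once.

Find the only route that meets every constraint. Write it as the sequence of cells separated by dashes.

Need to visit all 12 open cells exactly once, starting at a3 and ending at a2.
Route from a3: down 1 to a4, right 2 to c4, up 1 to c3, left 1 to b3, up 1 to b2, right 1 to c2, up 1 to c1, left 2 to a1, down 1 to a2 — 11 moves in all.
Check: all 12 open cells covered.

a3 - a4 - b4 - c4 - c3 - b3 - b2 - c2 - c1 - b1 - a1 - a2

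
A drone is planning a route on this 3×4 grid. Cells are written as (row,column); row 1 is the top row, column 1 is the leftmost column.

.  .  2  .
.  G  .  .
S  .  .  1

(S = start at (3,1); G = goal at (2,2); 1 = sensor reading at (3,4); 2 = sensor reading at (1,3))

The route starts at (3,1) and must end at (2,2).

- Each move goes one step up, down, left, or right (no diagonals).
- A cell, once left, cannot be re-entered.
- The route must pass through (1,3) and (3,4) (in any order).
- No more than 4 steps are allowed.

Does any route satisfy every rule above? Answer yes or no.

no

Even ignoring the no-revisit rule, getting from (3,1) to (2,2), taking the cheapest ordering (3,1) → (3,4) → (1,3) → (2,2) needs at least 3 + 3 + 2 = 8 moves (Manhattan distance per leg), which exceeds the 4-move limit.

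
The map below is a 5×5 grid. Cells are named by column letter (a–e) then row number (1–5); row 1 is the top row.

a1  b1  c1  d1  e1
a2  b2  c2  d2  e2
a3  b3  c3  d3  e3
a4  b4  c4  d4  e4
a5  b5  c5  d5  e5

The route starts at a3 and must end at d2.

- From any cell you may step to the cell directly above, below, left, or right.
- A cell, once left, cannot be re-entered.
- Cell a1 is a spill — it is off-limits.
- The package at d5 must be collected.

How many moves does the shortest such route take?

8

Any route passes through d5 somewhere between a3 and d2. Summing Manhattan distances along the two legs (a3 → d5 → d2) gives a lower bound of 5 + 3 = 8 moves.
A route of 8 moves achieves this: a3 → a4 → a5 → b5 → c5 → d5 → d4 → d3 → d2.
Since 8 matches the lower bound, it is optimal.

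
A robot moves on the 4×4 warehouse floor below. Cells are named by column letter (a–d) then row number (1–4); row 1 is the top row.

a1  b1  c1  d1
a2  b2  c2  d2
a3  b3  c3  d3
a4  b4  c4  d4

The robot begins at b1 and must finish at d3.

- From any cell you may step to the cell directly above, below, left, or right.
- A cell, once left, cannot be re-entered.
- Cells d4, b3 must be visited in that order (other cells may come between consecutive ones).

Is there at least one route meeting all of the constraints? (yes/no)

Ignoring the required order, 36 revisit-free routes from b1 to d3 pass through all of d4 and b3; the waypoint orders that occur are b3 → d4 (36) — never d4 → b3.

no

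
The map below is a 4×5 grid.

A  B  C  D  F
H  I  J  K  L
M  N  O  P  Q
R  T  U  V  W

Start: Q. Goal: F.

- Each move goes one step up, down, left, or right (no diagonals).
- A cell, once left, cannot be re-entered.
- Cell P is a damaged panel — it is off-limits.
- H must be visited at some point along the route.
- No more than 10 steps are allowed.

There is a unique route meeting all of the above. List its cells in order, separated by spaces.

Q L K J I H A B C D F

The budget equals the shortest possible length, so every move has to be on a shortest route through the required cells.
Route from Q: up 1 to L, left 4 to H, up 1 to A, right 4 to F — 10 moves in all.
Check: all required cells visited; 10 ≤ 10 moves.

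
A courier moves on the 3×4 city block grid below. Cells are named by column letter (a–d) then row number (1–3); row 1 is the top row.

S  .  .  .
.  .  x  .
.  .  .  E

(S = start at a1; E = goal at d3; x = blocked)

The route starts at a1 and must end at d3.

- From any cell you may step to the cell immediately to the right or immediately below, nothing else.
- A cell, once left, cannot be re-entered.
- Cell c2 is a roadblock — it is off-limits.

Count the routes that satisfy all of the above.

A right/down-only route from a1 to d3 makes exactly 2 down-moves and 3 right-moves in some order.
With no other constraints that would be C(5,2) = 10 routes.
Subtract routes through each blocked cell (inclusion–exclusion for overlaps): − through c2: 6 → 4.
That gives 4 routes.

4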